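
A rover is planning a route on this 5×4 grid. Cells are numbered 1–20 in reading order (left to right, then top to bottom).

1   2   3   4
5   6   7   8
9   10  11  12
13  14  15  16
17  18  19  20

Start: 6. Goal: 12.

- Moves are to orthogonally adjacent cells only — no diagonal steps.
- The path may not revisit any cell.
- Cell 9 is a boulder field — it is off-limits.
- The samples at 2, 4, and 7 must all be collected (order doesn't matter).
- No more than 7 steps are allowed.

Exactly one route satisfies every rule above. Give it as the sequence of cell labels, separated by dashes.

The 7-move cap with required stops at 2, 4, 7 leaves no slack for detours.
Route from 6: up to 2, 2× right (reaching 4), down to 8, left to 7, down to 11, right to 12 — 7 moves in all.
Check: all required cells visited; 7 ≤ 7 moves.

6 - 2 - 3 - 4 - 8 - 7 - 11 - 12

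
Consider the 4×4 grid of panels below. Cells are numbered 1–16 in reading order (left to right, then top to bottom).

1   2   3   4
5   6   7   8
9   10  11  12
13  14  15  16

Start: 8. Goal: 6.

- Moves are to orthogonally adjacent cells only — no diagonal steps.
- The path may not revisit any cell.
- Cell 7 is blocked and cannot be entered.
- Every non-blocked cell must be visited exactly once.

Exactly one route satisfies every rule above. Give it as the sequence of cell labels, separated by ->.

Need to visit all 15 open cells exactly once, starting at 8 and ending at 6.
Cell 3 has only two open neighbours (2 and 4), so the path must pass straight through it: one of those is the cell it's entered from and the other is where it exits.
Route from 8: up to 4, 3× left (reaching 1), 3× down (reaching 13), 3× right (reaching 16), up to 12, 2× left (reaching 10), up to 6 — 14 moves in all.
Check: all 15 open cells covered.

8 -> 4 -> 3 -> 2 -> 1 -> 5 -> 9 -> 13 -> 14 -> 15 -> 16 -> 12 -> 11 -> 10 -> 6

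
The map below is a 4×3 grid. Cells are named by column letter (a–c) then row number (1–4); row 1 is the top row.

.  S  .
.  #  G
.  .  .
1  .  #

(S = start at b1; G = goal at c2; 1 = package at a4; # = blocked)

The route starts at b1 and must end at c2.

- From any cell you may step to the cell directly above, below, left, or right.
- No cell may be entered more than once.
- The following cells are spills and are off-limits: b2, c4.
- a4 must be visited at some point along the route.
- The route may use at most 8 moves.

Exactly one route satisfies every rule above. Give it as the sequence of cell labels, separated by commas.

The 8-move cap with required stops at a4 leaves no slack for detours.
Route from b1: left 1 to a1, down 3 to a4, right 1 to b4, up 1 to b3, right 1 to c3, up 1 to c2 — 8 moves in all.
Check: all required cells visited; 8 ≤ 8 moves.

b1, a1, a2, a3, a4, b4, b3, c3, c2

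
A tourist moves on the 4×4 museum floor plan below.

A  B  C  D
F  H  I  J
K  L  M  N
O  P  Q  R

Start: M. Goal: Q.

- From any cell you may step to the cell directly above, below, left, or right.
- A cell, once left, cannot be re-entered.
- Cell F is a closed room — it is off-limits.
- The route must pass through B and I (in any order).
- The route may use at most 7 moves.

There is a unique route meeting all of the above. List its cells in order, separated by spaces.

M I C B H L P Q

Any route must reach B and I and still end at Q within 7 moves, so the order of the required stops is forced.
Route from M: up 2 to C, left 1 to B, down 3 to P, right 1 to Q — 7 moves in all.
Check: all required cells visited; 7 ≤ 7 moves.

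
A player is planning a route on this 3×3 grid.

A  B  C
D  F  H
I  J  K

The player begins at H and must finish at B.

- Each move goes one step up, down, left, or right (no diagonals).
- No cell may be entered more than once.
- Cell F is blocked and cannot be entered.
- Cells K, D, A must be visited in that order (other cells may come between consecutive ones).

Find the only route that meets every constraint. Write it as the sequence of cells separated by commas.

The waypoints must appear in the order K, D, A, with no cell reused.
Route from H: down to K, 2× left (reaching I), 2× up (reaching A), right to B — 6 moves in all.
Check: order respected (K at step 1, D at step 4, A at step 5).

H, K, J, I, D, A, B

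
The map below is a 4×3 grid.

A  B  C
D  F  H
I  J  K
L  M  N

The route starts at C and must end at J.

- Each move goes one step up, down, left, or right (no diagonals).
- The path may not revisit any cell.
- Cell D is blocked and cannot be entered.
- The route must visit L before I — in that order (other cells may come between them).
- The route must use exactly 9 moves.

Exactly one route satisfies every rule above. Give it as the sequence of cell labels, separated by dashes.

C - B - F - H - K - N - M - L - I - J

The waypoints must appear in the order L, I, with no cell reused.
Route from C: left to B, down to F, right to H, 2× down (reaching N), 2× left (reaching L), up to I, right to J — 9 moves in all.
Check: order respected (L at step 7, I at step 8); 9 moves as required.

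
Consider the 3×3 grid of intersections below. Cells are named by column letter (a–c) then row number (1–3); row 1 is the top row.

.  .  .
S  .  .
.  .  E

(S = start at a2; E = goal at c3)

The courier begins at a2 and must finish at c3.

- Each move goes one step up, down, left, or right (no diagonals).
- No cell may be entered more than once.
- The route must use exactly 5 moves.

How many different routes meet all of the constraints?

Need simple routes of exactly 5 moves from a2 to c3 (Manhattan distance 3, so 1 moves are spent on a detour and 1 undoing it).
Enumerating: a2 a1 b1 b2 b3 c3 | a2 a1 b1 b2 c2 c3 | a2 a1 b1 c1 c2 c3 | a2 a3 b3 b2 c2 c3 | a2 b2 b1 c1 c2 c3.
That gives 5 routes.

5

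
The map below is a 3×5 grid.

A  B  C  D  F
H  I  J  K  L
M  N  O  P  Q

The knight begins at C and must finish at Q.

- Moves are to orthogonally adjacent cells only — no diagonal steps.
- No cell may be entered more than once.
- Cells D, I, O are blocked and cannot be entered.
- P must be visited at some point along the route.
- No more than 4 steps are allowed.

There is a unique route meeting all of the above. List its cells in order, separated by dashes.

C - J - K - P - Q

The 4-move cap with required stops at P leaves no slack for detours.
Route from C: down 1 to J, right 1 to K, down 1 to P, right 1 to Q — 4 moves in all.
Check: all required cells visited; 4 ≤ 4 moves.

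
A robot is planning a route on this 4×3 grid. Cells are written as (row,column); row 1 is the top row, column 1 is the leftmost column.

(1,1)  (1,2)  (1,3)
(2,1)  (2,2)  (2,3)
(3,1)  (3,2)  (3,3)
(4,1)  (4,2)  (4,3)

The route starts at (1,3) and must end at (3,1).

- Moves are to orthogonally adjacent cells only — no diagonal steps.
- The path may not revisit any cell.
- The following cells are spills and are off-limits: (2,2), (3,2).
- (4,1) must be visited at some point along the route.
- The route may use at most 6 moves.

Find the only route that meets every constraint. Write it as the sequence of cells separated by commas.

The budget equals the shortest possible length, so every move has to be on a shortest route through the required cells.
Route from (1,3): down 3 to (4,3), left 2 to (4,1), up 1 to (3,1) — 6 moves in all.
Check: all required cells visited; 6 ≤ 6 moves.

(1,3), (2,3), (3,3), (4,3), (4,2), (4,1), (3,1)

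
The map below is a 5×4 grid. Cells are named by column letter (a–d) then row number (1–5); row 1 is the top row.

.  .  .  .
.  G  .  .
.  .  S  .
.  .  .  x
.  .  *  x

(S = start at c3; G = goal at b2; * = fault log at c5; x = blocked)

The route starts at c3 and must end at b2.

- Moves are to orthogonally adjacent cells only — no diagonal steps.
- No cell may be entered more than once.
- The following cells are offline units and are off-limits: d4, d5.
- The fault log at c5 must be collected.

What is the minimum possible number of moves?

6

Any route passes through c5 somewhere between c3 and b2. Summing Manhattan distances along the two legs (c3 → c5 → b2) gives a lower bound of 2 + 4 = 6 moves.
A route of 6 moves achieves this: c3 → c4 → c5 → b5 → b4 → b3 → b2.
Since 6 matches the lower bound, it is optimal.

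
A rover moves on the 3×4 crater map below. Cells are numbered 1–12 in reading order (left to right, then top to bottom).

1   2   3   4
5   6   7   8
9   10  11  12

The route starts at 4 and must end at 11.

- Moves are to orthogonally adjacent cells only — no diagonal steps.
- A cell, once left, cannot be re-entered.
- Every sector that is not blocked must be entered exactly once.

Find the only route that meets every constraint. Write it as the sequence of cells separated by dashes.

Need to visit all 12 open cells exactly once, starting at 4 and ending at 11.
Cell 12 has only two open neighbours (8 and 11), so the path must pass straight through it: one of those is the cell it's entered from and the other is where it exits.
Route from 4: left 3 to 1, down 2 to 9, right 1 to 10, up 1 to 6, right 2 to 8, down 1 to 12, left 1 to 11 — 11 moves in all.
Check: all 12 open cells covered.

4 - 3 - 2 - 1 - 5 - 9 - 10 - 6 - 7 - 8 - 12 - 11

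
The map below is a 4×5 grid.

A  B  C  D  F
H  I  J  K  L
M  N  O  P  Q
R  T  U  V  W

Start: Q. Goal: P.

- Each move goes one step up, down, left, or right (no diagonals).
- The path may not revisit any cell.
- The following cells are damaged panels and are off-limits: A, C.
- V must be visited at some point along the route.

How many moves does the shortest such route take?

Any route passes through V somewhere between Q and P. Summing Manhattan distances along the two legs (Q → V → P) gives a lower bound of 2 + 1 = 3 moves.
A route of 3 moves achieves this: Q → W → V → P.
Since 3 matches the lower bound, it is optimal.

3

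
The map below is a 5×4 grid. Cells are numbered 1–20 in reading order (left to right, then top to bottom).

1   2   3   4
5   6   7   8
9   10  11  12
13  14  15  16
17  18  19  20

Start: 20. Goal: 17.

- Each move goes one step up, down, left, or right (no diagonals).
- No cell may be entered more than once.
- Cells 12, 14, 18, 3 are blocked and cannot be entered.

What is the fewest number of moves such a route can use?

The Manhattan distance from 20 to 17 is |5−5| + |4−1| = 3, so at least 3 moves are needed.
That bound ignores the blocked cells. Measuring each leg by the fewest moves that actually steer around them (20→17: 7) raises the lower bound to 7.
A route of 7 moves exists: 20 → 16 → 15 → 11 → 10 → 9 → 13 → 17.
Since 7 matches that lower bound, it is optimal.

7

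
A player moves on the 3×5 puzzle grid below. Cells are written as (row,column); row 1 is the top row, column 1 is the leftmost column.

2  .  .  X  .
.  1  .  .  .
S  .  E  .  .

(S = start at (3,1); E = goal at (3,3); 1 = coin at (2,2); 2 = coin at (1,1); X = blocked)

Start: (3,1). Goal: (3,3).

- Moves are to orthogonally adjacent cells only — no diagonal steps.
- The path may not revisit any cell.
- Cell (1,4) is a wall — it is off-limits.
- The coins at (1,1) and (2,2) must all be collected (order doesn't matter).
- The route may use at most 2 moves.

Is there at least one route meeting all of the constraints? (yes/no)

Even ignoring the no-revisit rule, getting from (3,1) to (3,3), taking the cheapest ordering (3,1) → (1,1) → (2,2) → (3,3) needs at least 2 + 2 + 2 = 6 moves (Manhattan distance per leg), which exceeds the 2-move limit.

no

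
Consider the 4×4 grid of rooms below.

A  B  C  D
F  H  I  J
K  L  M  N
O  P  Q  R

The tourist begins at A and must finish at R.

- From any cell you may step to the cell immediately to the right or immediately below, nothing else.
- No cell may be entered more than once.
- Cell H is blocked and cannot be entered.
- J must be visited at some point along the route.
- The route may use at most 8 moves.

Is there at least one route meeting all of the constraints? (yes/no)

One route that works: A → B → C → I → J → N → R.

yes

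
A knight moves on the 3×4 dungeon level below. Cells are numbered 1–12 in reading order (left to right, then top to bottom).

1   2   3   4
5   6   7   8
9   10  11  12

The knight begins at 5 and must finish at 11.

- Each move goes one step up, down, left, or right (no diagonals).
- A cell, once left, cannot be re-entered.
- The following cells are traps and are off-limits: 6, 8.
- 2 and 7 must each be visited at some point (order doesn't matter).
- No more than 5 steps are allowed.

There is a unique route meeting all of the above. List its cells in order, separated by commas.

The 5-move cap with required stops at 2, 7 leaves no slack for detours.
Route from 5: up to 1, 2× right (reaching 3), 2× down (reaching 11) — 5 moves in all.
Check: all required cells visited; 5 ≤ 5 moves.

5, 1, 2, 3, 7, 11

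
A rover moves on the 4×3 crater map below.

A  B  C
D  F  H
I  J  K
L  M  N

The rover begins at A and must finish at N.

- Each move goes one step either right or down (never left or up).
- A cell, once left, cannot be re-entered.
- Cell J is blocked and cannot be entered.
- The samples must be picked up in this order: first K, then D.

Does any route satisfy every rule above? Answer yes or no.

no

D lies above K, so going from K to D would need an upward move — but moves only go right/down, so K cannot be visited before D.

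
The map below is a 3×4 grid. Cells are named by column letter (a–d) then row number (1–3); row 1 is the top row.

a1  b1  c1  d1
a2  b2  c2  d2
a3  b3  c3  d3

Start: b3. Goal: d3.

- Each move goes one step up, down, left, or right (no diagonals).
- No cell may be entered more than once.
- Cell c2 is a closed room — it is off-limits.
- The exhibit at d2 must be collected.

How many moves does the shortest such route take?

Any route passes through d2 somewhere between b3 and d3. Summing Manhattan distances along the two legs (b3 → d2 → d3) gives a lower bound of 3 + 1 = 4 moves.
The shortest route satisfying every rule uses 6 moves: b3 → b2 → b1 → c1 → d1 → d2 → d3.
The no-revisit rule (legs can't share cells) pushes the minimum above the 4-move bound; an exhaustive check rules out every length from 4 to 5, leaving 6 as the minimum.

6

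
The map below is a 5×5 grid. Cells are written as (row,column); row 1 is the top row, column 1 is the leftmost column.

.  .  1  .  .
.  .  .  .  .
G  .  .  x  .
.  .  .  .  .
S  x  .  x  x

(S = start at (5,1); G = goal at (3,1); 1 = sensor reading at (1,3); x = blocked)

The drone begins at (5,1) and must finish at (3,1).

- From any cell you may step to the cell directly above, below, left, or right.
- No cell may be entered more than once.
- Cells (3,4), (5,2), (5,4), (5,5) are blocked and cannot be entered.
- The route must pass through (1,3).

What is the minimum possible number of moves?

10

Any route passes through (1,3) somewhere between (5,1) and (3,1). Summing Manhattan distances along the two legs ((5,1) → (1,3) → (3,1)) gives a lower bound of 6 + 4 = 10 moves.
A route of 10 moves achieves this: (5,1) → (4,1) → (4,2) → (3,2) → (2,2) → (2,3) → (1,3) → (1,2) → (1,1) → (2,1) → (3,1).
Since 10 matches the lower bound, it is optimal.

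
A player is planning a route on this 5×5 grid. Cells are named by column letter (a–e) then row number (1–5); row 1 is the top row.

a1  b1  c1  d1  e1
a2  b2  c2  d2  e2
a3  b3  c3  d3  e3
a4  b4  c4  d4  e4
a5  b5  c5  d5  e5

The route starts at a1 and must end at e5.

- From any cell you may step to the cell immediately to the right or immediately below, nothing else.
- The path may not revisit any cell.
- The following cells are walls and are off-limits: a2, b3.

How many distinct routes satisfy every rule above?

25

A right/down-only route from a1 to e5 makes exactly 4 down-moves and 4 right-moves in some order.
With no other constraints that would be C(8,4) = 70 routes.
Subtract routes through each blocked cell (inclusion–exclusion for overlaps): − through a2: 35 − through b3: 30 + through a2&b3: 20 → 25.
That gives 25 routes.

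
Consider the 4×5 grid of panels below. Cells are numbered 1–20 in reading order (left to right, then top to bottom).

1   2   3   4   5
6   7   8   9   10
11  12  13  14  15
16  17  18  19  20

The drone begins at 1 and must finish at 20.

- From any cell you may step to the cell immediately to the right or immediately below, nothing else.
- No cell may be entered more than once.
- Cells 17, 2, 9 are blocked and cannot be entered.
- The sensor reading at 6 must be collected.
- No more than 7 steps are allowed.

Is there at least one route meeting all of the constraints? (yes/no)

yes

One route that works: 1 → 6 → 11 → 12 → 13 → 18 → 19 → 20.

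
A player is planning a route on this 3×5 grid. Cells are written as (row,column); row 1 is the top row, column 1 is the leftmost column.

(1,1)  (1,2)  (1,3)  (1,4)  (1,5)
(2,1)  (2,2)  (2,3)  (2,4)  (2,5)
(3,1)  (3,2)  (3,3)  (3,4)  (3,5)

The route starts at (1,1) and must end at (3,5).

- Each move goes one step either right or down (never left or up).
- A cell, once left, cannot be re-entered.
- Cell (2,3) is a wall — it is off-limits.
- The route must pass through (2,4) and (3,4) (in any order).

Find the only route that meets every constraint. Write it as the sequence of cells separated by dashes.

Moves only go right or down, so the column and row indices never decrease.
Route from (1,1): 3× right (reaching (1,4)), 2× down (reaching (3,4)), right to (3,5) — 6 moves in all.
Check: all required cells visited.

(1,1) - (1,2) - (1,3) - (1,4) - (2,4) - (3,4) - (3,5)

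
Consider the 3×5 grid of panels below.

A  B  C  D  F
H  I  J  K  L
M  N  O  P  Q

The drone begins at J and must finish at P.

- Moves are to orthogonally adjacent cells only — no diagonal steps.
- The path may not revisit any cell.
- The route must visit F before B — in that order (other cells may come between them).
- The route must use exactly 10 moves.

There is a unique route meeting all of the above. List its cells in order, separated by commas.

The waypoints must appear in the order F, B, with no cell reused.
Route from J: 2× right (reaching L), up to F, 3× left (reaching B), 2× down (reaching N), 2× right (reaching P) — 10 moves in all.
Check: order respected (F at step 3, B at step 6); 10 moves as required.

J, K, L, F, D, C, B, I, N, O, P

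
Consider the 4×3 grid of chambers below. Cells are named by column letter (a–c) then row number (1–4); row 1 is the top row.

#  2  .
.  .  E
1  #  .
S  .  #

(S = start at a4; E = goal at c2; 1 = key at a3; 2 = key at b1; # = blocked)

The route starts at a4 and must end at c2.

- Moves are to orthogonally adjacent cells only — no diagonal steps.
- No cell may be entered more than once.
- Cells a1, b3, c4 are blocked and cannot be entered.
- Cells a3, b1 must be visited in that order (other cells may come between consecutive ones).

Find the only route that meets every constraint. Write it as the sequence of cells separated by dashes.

a4 - a3 - a2 - b2 - b1 - c1 - c2

The waypoints must appear in the order a3, b1, with no cell reused.
Route from a4: up 2 to a2, right 1 to b2, up 1 to b1, right 1 to c1, down 1 to c2 — 6 moves in all.
Check: order respected (1 at step 1, 2 at step 4).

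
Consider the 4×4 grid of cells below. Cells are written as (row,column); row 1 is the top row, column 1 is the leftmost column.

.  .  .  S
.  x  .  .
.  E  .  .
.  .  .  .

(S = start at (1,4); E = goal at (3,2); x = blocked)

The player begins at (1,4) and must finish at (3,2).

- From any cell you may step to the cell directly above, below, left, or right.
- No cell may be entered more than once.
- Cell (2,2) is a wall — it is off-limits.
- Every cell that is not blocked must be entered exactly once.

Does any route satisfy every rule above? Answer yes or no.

yes

One route that works: (1,4) → (2,4) → (3,4) → (4,4) → (4,3) → (3,3) → (2,3) → (1,3) → (1,2) → (1,1) → (2,1) → (3,1) → (4,1) → (4,2) → (3,2).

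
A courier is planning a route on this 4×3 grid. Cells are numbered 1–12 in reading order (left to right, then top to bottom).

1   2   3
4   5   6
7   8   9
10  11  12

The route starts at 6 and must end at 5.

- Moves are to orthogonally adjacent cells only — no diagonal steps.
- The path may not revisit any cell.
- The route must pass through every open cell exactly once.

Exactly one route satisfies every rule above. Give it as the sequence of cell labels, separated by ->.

Need to visit all 12 open cells exactly once, starting at 6 and ending at 5.
Cell 3 has only two open neighbours (6 and 2), so the path must pass straight through it: one of those is the cell it's entered from and the other is where it exits.
Route from 6: up 1 to 3, left 2 to 1, down 3 to 10, right 2 to 12, up 1 to 9, left 1 to 8, up 1 to 5 — 11 moves in all.
Check: all 12 open cells covered.

6 -> 3 -> 2 -> 1 -> 4 -> 7 -> 10 -> 11 -> 12 -> 9 -> 8 -> 5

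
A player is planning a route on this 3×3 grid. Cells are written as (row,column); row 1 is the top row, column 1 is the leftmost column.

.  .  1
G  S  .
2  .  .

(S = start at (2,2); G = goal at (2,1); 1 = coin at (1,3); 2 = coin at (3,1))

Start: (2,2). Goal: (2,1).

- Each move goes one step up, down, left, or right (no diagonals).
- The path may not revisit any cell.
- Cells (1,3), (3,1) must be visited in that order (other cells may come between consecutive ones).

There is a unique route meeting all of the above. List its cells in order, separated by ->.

(2,2) -> (1,2) -> (1,3) -> (2,3) -> (3,3) -> (3,2) -> (3,1) -> (2,1)

The waypoints must appear in the order (1,3), (3,1), with no cell reused.
Route from (2,2): up 1 to (1,2), right 1 to (1,3), down 2 to (3,3), left 2 to (3,1), up 1 to (2,1) — 7 moves in all.
Check: order respected (1 at step 2, 2 at step 6).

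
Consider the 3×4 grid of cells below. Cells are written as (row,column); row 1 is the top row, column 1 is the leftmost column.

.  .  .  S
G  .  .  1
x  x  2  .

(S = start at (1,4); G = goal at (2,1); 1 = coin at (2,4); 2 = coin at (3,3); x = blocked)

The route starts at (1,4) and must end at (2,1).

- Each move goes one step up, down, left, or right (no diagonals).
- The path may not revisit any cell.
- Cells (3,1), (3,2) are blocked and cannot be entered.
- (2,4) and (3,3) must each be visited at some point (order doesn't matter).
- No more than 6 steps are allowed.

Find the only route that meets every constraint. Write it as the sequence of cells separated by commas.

Any route must reach (2,4) and (3,3) and still end at (2,1) within 6 moves, so the order of the required stops is forced.
Route from (1,4): 2× down (reaching (3,4)), left to (3,3), up to (2,3), 2× left (reaching (2,1)) — 6 moves in all.
Check: all required cells visited; 6 ≤ 6 moves.

(1,4), (2,4), (3,4), (3,3), (2,3), (2,2), (2,1)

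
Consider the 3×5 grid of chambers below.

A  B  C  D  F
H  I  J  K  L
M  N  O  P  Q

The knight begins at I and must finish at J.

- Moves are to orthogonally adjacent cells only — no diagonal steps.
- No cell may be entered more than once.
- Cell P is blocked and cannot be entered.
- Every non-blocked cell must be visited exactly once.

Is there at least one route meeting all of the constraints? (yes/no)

no

Cell Q has only one open neighbour but is neither the start nor the goal, so a Hamiltonian route would have to both enter and leave it through the same neighbour — impossible without revisiting.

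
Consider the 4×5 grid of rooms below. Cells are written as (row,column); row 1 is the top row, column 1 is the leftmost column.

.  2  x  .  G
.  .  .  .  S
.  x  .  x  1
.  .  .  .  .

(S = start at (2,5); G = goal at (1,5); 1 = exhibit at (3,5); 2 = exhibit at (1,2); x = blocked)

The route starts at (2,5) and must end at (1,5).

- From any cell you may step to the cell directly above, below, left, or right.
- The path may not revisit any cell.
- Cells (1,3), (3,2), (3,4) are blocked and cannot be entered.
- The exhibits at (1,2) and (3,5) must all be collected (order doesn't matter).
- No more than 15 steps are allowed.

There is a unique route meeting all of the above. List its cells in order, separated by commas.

(2,5), (3,5), (4,5), (4,4), (4,3), (4,2), (4,1), (3,1), (2,1), (1,1), (1,2), (2,2), (2,3), (2,4), (1,4), (1,5)

The budget equals the shortest possible length, so every move has to be on a shortest route through the required cells.
Route from (2,5): 2× down (reaching (4,5)), 4× left (reaching (4,1)), 3× up (reaching (1,1)), right to (1,2), down to (2,2), 2× right (reaching (2,4)), up to (1,4), right to (1,5) — 15 moves in all.
Check: all required cells visited; 15 ≤ 15 moves.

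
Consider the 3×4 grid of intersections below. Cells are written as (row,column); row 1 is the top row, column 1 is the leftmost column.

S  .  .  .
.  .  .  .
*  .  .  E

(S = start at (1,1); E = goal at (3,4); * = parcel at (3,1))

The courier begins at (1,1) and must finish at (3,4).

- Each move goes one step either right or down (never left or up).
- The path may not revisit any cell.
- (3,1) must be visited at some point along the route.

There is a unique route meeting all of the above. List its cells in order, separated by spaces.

Moves only go right or down, so the column and row indices never decrease.
Route from (1,1): down 2 to (3,1), right 3 to (3,4) — 5 moves in all.
Check: all required cells visited.

(1,1) (2,1) (3,1) (3,2) (3,3) (3,4)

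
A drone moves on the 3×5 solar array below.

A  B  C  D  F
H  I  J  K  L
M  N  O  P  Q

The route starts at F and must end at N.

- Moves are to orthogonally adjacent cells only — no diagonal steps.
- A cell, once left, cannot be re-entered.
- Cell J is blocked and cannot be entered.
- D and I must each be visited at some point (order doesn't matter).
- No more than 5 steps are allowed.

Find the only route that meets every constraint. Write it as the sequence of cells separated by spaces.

The 5-move cap with required stops at D, I leaves no slack for detours.
Route from F: left 3 to B, down 2 to N — 5 moves in all.
Check: all required cells visited; 5 ≤ 5 moves.

F D C B I N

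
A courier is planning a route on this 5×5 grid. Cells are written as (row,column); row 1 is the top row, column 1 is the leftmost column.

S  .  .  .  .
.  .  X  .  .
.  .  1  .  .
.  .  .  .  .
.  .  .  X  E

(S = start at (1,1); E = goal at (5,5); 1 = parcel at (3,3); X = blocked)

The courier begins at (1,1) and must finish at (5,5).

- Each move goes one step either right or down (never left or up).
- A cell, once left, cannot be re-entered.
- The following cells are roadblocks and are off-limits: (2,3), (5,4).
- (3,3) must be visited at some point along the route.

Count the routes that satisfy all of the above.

A right/down-only route from (1,1) to (5,5) makes exactly 4 down-moves and 4 right-moves in some order.
With no other constraints that would be C(8,4) = 70 routes.
Split at (3,3) and multiply the segment counts (each segment already excludes blocked cells): (1,1)→(3,3): 3; (3,3)→(5,5): 3; product = 9.
That gives 9 routes.

9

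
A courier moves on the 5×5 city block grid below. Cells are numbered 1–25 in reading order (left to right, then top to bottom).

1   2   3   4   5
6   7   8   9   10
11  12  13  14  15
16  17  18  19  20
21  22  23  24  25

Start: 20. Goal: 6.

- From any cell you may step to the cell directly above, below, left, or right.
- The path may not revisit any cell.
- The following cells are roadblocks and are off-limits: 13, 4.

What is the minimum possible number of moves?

The Manhattan distance from 20 to 6 is |4−2| + |5−1| = 6, so at least 6 moves are needed.
A route of 6 moves achieves this: 20 → 15 → 10 → 9 → 8 → 7 → 6.
Since 6 matches the lower bound, it is optimal.

6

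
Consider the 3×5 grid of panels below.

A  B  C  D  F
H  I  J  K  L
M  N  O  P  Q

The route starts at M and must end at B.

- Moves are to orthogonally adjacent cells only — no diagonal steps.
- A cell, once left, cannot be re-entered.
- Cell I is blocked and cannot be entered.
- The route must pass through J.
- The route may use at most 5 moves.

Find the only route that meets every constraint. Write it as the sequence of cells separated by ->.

M -> N -> O -> J -> C -> B

The 5-move cap with required stops at J leaves no slack for detours.
Route from M: 2× right (reaching O), 2× up (reaching C), left to B — 5 moves in all.
Check: all required cells visited; 5 ≤ 5 moves.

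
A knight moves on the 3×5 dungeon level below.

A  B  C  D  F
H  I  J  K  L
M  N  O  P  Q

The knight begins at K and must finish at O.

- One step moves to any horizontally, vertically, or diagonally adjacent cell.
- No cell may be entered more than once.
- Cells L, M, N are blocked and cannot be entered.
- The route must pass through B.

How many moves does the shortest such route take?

Any route passes through B somewhere between K and O. Summing Chebyshev distances along the two legs (K → B → O) gives a lower bound of 2 + 2 = 4 moves.
A route of 4 moves achieves this: K → C → B → I → O.
Since 4 matches the lower bound, it is optimal.

4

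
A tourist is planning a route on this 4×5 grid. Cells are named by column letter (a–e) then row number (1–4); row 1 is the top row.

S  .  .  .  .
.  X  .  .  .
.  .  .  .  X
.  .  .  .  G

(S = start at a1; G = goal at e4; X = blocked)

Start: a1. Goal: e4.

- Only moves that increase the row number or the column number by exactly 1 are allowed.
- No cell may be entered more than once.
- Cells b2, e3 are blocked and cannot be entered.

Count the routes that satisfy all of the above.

8

A right/down-only route from a1 to e4 makes exactly 3 down-moves and 4 right-moves in some order.
With no other constraints that would be C(7,3) = 35 routes.
Subtract routes through each blocked cell (inclusion–exclusion for overlaps): − through b2: 20 − through e3: 15 + through b2&e3: 8 → 8.
That gives 8 routes.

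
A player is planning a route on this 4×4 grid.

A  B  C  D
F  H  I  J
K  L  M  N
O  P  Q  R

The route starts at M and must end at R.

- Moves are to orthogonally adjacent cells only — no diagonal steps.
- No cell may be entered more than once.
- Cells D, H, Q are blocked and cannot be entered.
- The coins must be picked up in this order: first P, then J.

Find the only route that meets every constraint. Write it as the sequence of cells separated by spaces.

M L P O K F A B C I J N R

The waypoints must appear in the order P, J, with no cell reused.
Route from M: left to L, down to P, left to O, 3× up (reaching A), 2× right (reaching C), down to I, right to J, 2× down (reaching R) — 12 moves in all.
Check: order respected (P at step 2, J at step 10).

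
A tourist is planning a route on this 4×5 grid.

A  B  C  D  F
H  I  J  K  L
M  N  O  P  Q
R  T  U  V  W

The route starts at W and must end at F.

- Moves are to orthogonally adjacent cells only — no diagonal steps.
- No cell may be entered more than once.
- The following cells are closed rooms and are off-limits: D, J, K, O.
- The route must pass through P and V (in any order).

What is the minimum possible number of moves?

5

Any route passes through P and V in some order between W and F. Summing Manhattan distances along each leg and taking the cheapest ordering (W → V → P → F) gives a lower bound of 1 + 1 + 3 = 5 moves.
A route of 5 moves achieves this: W → V → P → Q → L → F.
Since 5 matches the lower bound, it is optimal.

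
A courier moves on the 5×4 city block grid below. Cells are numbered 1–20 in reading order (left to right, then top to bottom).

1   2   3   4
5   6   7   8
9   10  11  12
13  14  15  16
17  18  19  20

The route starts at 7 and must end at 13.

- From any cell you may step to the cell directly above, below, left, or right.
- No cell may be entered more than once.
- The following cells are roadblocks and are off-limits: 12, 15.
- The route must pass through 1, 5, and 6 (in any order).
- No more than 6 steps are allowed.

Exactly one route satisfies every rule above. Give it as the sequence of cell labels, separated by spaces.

The budget equals the shortest possible length, so every move has to be on a shortest route through the required cells.
Route from 7: left 1 to 6, up 1 to 2, left 1 to 1, down 3 to 13 — 6 moves in all.
Check: all required cells visited; 6 ≤ 6 moves.

7 6 2 1 5 9 13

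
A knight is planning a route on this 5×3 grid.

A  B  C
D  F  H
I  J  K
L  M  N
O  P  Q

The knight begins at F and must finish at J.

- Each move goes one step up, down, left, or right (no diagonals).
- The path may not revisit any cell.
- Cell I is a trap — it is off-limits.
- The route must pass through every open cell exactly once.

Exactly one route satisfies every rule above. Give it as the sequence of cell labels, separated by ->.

Need to visit all 14 open cells exactly once, starting at F and ending at J.
Cell L has only two open neighbours (O and M), so the path must pass straight through it: one of those is the cell it's entered from and the other is where it exits.
Route from F: left 1 to D, up 1 to A, right 2 to C, down 4 to Q, left 2 to O, up 1 to L, right 1 to M, up 1 to J — 13 moves in all.
Check: all 14 open cells covered.

F -> D -> A -> B -> C -> H -> K -> N -> Q -> P -> O -> L -> M -> J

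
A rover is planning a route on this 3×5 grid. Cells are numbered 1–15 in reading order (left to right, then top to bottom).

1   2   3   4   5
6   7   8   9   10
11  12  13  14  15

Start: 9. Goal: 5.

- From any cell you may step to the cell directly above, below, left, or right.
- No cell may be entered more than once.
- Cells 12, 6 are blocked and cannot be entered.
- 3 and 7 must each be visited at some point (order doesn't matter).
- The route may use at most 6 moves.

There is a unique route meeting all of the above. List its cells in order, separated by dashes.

9 - 8 - 7 - 2 - 3 - 4 - 5

Any route must reach 3 and 7 and still end at 5 within 6 moves, so the order of the required stops is forced.
Route from 9: left 2 to 7, up 1 to 2, right 3 to 5 — 6 moves in all.
Check: all required cells visited; 6 ≤ 6 moves.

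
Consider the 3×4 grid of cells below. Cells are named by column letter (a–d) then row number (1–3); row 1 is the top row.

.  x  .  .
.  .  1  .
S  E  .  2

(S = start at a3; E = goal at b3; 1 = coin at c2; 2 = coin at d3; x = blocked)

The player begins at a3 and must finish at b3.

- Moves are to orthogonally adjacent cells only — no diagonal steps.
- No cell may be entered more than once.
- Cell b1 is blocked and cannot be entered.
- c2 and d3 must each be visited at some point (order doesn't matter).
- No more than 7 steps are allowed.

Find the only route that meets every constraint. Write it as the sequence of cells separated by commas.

a3, a2, b2, c2, d2, d3, c3, b3

The budget equals the shortest possible length, so every move has to be on a shortest route through the required cells.
Route from a3: up to a2, 3× right (reaching d2), down to d3, 2× left (reaching b3) — 7 moves in all.
Check: all required cells visited; 7 ≤ 7 moves.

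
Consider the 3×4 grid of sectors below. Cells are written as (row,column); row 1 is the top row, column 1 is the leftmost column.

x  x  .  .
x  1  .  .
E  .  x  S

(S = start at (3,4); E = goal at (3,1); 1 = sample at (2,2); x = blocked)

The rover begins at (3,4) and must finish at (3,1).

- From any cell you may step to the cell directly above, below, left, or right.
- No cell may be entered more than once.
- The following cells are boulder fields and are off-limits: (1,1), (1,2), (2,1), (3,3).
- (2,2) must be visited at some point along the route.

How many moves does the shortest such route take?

Any route passes through (2,2) somewhere between (3,4) and (3,1). Summing Manhattan distances along the two legs ((3,4) → (2,2) → (3,1)) gives a lower bound of 3 + 2 = 5 moves.
A route of 5 moves achieves this: (3,4) → (2,4) → (2,3) → (2,2) → (3,2) → (3,1).
Since 5 matches the lower bound, it is optimal.

5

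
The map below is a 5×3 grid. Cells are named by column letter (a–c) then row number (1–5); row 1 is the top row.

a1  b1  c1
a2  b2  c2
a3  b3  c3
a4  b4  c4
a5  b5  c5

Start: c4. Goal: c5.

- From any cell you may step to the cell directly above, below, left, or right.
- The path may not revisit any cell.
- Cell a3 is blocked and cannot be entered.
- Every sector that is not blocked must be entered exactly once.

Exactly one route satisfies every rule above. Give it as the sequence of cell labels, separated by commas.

c4, c3, c2, c1, b1, a1, a2, b2, b3, b4, a4, a5, b5, c5

Need to visit all 14 open cells exactly once, starting at c4 and ending at c5.
Cell a4 has only two open neighbours (a5 and b4), so the path must pass straight through it: one of those is the cell it's entered from and the other is where it exits.
Route from c4: 3× up (reaching c1), 2× left (reaching a1), down to a2, right to b2, 2× down (reaching b4), left to a4, down to a5, 2× right (reaching c5) — 13 moves in all.
Check: all 14 open cells covered.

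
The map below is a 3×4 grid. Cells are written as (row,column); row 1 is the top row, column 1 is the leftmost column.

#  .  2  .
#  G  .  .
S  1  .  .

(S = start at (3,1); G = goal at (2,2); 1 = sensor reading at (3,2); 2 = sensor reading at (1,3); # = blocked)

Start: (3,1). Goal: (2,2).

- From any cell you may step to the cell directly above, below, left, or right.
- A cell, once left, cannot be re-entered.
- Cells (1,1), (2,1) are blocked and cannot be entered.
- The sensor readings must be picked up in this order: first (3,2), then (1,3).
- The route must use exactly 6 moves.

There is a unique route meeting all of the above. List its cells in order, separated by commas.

(3,1), (3,2), (3,3), (2,3), (1,3), (1,2), (2,2)

The waypoints must appear in the order (3,2), (1,3), with no cell reused.
Route from (3,1): 2× right (reaching (3,3)), 2× up (reaching (1,3)), left to (1,2), down to (2,2) — 6 moves in all.
Check: order respected (1 at step 1, 2 at step 4); 6 moves as required.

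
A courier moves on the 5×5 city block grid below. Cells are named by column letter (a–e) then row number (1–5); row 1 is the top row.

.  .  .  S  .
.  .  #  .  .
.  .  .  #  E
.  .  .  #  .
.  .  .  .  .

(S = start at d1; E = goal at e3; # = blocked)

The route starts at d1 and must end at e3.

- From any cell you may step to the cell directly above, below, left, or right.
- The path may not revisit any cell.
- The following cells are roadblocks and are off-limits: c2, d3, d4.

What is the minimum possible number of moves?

3

The Manhattan distance from d1 to e3 is |1−3| + |4−5| = 3, so at least 3 moves are needed.
A route of 3 moves achieves this: d1 → d2 → e2 → e3.
Since 3 matches the lower bound, it is optimal.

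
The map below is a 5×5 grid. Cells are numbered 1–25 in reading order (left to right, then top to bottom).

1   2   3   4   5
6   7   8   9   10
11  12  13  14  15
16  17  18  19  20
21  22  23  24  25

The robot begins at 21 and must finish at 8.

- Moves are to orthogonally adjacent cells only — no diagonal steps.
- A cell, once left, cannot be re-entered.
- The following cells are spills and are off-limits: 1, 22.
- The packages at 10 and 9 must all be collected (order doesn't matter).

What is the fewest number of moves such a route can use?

9

Any route passes through 10 and 9 in some order between 21 and 8. Summing Manhattan distances along each leg and taking the cheapest ordering (21 → 10 → 9 → 8) gives a lower bound of 7 + 1 + 1 = 9 moves.
A route of 9 moves achieves this: 21 → 16 → 11 → 12 → 13 → 14 → 15 → 10 → 9 → 8.
Since 9 matches the lower bound, it is optimal.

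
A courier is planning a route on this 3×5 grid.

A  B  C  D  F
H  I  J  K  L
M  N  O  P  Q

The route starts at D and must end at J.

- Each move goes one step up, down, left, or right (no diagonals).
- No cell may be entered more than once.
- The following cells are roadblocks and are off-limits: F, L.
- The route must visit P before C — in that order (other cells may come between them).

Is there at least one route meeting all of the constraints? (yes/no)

One route that works: D → K → P → O → N → I → B → C → J.

yes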